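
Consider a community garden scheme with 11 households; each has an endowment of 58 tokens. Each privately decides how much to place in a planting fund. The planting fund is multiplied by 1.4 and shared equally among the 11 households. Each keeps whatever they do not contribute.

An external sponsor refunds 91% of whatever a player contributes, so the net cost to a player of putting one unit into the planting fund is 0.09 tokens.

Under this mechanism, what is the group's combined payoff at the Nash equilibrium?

1473.78 tokens

Under the mechanism each unit contributed yields (1.4/11) / 0.09 = 1.4141 back to its contributor per unit of net cost, which exceeds 1, making full contribution the dominant choice for everyone.
So the Nash equilibrium is full contribution by all 11; the group earns 11 × (58 × 0.91 + 1.4 × 58) = 1473.78.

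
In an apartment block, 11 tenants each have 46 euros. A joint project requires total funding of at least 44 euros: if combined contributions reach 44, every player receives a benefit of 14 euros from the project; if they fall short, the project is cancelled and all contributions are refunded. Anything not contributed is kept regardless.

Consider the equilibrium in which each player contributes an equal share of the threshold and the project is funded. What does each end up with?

Equal share of the threshold: 44/11 = 4.
At this profile no one gains by cutting their contribution: any cut drops the total below 44, the project is cancelled, contributions are refunded, and the deviator ends with 46, which is less than 46 − 4 + 14 = 56. Contributing more than 4 just wastes the excess. So contributing exactly 4 is a best response.
Each player's payoff: 46 − 4 + 14 = 56.

56 euros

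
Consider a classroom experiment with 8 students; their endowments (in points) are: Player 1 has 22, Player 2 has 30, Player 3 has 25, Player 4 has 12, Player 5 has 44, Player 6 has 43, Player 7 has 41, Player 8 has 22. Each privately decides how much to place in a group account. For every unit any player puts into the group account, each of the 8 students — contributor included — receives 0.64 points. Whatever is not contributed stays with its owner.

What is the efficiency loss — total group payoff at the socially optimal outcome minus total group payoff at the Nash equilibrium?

The private return per contributed unit is 0.64 < 1 for everyone, so the Nash equilibrium is zero contribution and the group total is Σ E_j = 22 + 30 + 25 + 12 + 44 + 43 + 41 + 22 = 239.
Each contributed unit returns 5.120 to the group, so the social optimum is full contribution by everyone: group total = 5.120 × 239 = 1223.68.
Efficiency loss = (5.120 − 1) × 239 = 984.68.

984.68 points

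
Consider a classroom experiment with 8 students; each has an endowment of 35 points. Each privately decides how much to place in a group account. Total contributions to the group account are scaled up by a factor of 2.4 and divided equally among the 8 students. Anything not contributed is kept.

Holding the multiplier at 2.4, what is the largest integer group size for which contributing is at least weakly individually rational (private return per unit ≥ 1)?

Private return per unit is 2.4/(group size), which is ≥ 1 whenever the group size is ≤ 2.4.
The largest such integer is 2.

2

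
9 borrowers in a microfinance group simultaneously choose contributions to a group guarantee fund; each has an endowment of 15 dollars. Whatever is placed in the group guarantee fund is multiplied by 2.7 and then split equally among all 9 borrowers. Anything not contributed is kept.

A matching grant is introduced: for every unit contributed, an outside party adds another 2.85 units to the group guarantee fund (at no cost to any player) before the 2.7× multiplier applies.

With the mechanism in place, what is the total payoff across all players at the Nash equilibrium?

1403.33 dollars

The effective private return per unit is now 2.7 × 3.85 / 9 = 1.1550 > 1, so every player's dominant strategy flips to full contribution.
So the Nash equilibrium is full contribution by all 9; the group earns 2.7 × 3.85 × 135 = 1403.33.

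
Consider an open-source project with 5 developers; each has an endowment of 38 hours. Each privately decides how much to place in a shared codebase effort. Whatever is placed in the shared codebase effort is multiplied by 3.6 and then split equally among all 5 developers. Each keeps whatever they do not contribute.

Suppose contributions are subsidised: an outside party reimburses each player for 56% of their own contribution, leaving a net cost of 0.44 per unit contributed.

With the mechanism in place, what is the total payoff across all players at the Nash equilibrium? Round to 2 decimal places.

790.40 hours

Under the mechanism each unit contributed yields (3.6/5) / 0.44 = 1.6364 back to its contributor per unit of net cost, which exceeds 1, making full contribution the dominant choice for everyone.
So the Nash equilibrium is full contribution by all 5; the group earns 5 × (38 × 0.56 + 3.6 × 38) = 790.40.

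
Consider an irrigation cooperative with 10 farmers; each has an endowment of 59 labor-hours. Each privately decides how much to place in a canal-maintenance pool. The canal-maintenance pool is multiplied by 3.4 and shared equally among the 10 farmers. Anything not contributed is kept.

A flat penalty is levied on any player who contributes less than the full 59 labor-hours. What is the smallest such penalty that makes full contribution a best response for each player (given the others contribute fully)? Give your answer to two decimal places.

38.94 labor-hours

Given the others contribute fully, the best deviation is to contribute 0 (any partial contribution still incurs the fine and gives up units whose private return 0.3400 is below 1).
Deviating from 59 to 0 saves 59 labor-hours but forfeits the deviator's share of the drop in the canal-maintenance pool: 3.4/10 × 59 = 20.06.
So the deviation gain is 59 − 20.06 = 38.94, and the fine must be at least 38.94 labor-hours to wipe it out.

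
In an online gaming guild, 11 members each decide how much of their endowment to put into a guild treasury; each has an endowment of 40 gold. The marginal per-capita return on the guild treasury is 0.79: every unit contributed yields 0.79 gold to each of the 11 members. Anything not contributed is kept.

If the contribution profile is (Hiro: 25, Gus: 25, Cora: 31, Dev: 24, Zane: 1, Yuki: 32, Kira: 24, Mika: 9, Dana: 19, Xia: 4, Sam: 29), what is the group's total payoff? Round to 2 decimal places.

2154.87 gold

Total contributed: 25 + 25 + 31 + 24 + 1 + 32 + 24 + 9 + 19 + 4 + 29 = 223; total kept: 11 × 40 − 223 = 217.
The guild treasury pays out 0.79 × 11 × 223 = 1937.87 in aggregate.
Group total = 217 + 1937.87 = 2154.87.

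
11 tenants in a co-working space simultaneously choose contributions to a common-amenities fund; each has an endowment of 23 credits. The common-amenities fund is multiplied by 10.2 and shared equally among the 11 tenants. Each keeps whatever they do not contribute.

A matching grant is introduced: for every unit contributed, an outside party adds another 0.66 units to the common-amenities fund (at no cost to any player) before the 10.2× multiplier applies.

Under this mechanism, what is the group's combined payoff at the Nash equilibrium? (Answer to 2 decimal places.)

With the mechanism, a contributed unit returns 10.2 × 1.66 / 11 = 1.5393 per unit of net cost to the contributor — now above 1 — so contributing fully is weakly dominant for every player.
At the Nash equilibrium everyone contributes 23. Group total payoff = 10.2 × 1.66 × 253 = 4283.80.

4283.80 credits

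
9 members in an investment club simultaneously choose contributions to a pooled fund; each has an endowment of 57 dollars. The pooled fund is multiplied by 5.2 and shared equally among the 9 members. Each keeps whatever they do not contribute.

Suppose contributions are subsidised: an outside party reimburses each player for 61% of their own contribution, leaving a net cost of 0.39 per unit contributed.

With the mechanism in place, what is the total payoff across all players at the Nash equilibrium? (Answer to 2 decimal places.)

2980.53 dollars

With the mechanism, a contributed unit returns (5.2/9) / 0.39 = 1.4815 per unit of net cost to the contributor — now above 1 — so contributing fully is weakly dominant for every player.
So the Nash equilibrium is full contribution by all 9; the group earns 9 × (57 × 0.61 + 5.2 × 57) = 2980.53.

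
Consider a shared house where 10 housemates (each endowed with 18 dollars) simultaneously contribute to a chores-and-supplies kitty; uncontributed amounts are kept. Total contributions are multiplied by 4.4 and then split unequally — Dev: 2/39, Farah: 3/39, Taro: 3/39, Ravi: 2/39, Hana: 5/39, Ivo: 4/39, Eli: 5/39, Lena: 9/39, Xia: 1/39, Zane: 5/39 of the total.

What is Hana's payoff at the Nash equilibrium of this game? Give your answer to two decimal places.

28.15 dollars

For player j, contributing a unit is worthwhile iff 4.4 × (j's share) ≥ 1, i.e. iff j's share is at least 0.2273.
The only share above 0.2273 is Lena's 9/39, contributing 18; the remaining 9 contribute 0. Total contributed: 18.
Hana keeps 18 and receives 4.4 × 18 × 5/39 = 10.15 from the chores-and-supplies kitty, for a payoff of 28.15.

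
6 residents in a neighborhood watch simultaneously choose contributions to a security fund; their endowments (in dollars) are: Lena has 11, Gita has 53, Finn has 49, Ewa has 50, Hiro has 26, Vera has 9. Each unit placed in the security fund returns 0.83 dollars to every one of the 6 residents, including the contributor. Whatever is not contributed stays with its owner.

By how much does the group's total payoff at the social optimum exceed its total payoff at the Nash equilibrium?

788.04 dollars

The private return per contributed unit is 0.83 < 1 for everyone, so the Nash equilibrium is zero contribution and the group total is Σ E_j = 11 + 53 + 49 + 50 + 26 + 9 = 198.
Each contributed unit returns 4.980 to the group, so the social optimum is full contribution by everyone: group total = 4.980 × 198 = 986.04.
Efficiency loss = (4.980 − 1) × 198 = 788.04.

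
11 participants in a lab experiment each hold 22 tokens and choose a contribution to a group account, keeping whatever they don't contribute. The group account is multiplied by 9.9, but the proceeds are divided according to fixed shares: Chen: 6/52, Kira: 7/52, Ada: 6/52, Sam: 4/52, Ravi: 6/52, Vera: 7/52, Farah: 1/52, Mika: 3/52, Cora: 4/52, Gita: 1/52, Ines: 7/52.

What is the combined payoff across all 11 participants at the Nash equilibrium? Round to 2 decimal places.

Each unit j contributes comes back to j as 9.9 × (j's share), so j prefers to contribute only if that share exceeds 1/9.9 = 0.1010; otherwise keeping the unit dominates.
Chen, Kira, Ada, Ravi, Vera and Ines clear that bar, contributing 22 each; the remaining 5 contribute 0. Total contributed: 132.
The group account pays out 9.9 × 132 = 1306.80 in total (split across the unequal shares, but the aggregate is all that matters for the group sum).
The 5 free-riders keep 22 each, adding 110. Group total = 110 + 1306.80 = 1416.80.

1416.80 tokens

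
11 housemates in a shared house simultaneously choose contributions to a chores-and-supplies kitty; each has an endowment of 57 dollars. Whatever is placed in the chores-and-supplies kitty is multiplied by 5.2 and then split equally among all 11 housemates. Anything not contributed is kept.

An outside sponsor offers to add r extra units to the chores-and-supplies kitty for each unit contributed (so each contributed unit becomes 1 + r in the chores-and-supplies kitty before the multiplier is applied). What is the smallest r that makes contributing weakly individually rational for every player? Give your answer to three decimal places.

With matching at rate r, one contributed unit becomes (1 + r) in the chores-and-supplies kitty and returns 5.2 × (1 + r) / 11 to the contributor.
Setting this equal to 1: 1 + r = 11/5.2 = 2.1154.
So the minimum matching rate is r = 2.1154 − 1 = 1.115.

1.115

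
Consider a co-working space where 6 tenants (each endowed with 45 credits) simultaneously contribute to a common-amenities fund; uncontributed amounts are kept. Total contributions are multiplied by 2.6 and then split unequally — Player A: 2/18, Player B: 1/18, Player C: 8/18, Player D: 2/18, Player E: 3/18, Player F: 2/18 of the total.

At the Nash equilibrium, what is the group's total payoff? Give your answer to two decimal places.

Player j's private return per contributed unit is 2.6 × (j's share). Contributing is weakly dominant for j when that share is at least 1/2.6 = 0.3846, and contributing 0 is dominant otherwise.
Only Player C (8/18) clears that bar, contributing 45; the remaining 5 contribute 0. Total contributed: 45.
The common-amenities fund pays out 2.6 × 45 = 117.00 in total (split across the unequal shares, but the aggregate is all that matters for the group sum).
The 5 free-riders keep 45 each, adding 225. Group total = 225 + 117.00 = 342.00.

342.00 credits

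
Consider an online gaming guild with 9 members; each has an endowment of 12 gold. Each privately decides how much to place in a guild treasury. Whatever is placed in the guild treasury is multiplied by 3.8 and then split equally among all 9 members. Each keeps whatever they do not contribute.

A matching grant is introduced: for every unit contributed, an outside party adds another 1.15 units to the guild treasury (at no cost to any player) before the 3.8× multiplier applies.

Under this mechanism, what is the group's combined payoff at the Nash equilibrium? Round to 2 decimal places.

108.00 gold

Even with the mechanism, each unit contributed returns only 3.8 × 2.15 / 9 = 0.9078 per unit of net cost, so contributing nothing is still dominant.
Everyone keeps their endowment and the group total is 9 × 12 = 108.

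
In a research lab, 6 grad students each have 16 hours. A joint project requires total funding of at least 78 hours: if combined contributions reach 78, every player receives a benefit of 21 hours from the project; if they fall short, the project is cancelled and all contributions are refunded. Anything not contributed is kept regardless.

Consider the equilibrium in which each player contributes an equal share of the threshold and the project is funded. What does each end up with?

Equal share of the threshold: 78/6 = 13.
At this profile no one gains by cutting their contribution: any cut drops the total below 78, the project is cancelled, contributions are refunded, and the deviator ends with 16, which is less than 16 − 13 + 21 = 24. Contributing more than 13 just wastes the excess. So contributing exactly 13 is a best response.
Each player's payoff: 16 − 13 + 21 = 24.

24 hours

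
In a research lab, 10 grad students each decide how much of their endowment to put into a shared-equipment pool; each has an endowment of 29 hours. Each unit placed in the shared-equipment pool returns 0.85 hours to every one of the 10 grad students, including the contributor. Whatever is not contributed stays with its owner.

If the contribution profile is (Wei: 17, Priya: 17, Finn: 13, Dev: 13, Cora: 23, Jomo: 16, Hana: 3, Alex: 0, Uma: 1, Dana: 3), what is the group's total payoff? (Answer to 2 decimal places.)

1085.00 hours

Total contributed: 17 + 17 + 13 + 13 + 23 + 16 + 3 + 0 + 1 + 3 = 106; total kept: 10 × 29 − 106 = 184.
The shared-equipment pool pays out 0.85 × 10 × 106 = 901.00 in aggregate.
Group total = 184 + 901.00 = 1085.00.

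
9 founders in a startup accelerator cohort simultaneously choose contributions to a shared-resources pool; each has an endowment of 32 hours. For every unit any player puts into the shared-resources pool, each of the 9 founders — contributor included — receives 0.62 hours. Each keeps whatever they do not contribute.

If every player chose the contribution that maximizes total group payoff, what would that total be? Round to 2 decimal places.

Each contributed unit returns 5.580 to the group as a whole (0.62 to each of 9 players), which exceeds 1, so the social optimum is full contribution: group total = 5.580 × 288 = 1607.04.

1607.04 hours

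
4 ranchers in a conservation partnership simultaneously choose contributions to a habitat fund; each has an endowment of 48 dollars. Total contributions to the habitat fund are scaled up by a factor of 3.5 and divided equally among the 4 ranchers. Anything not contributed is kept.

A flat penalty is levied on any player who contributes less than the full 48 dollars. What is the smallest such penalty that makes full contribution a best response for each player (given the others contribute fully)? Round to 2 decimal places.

Given the others contribute fully, the best deviation is to contribute 0 (any partial contribution still incurs the fine and gives up units whose private return 0.8750 is below 1).
Deviating from 48 to 0 saves 48 dollars but forfeits the deviator's share of the drop in the habitat fund: 3.5/4 × 48 = 42.00.
So the deviation gain is 48 − 42.00 = 6.00, and the fine must be at least 6.00 dollars to wipe it out.

6.00 dollars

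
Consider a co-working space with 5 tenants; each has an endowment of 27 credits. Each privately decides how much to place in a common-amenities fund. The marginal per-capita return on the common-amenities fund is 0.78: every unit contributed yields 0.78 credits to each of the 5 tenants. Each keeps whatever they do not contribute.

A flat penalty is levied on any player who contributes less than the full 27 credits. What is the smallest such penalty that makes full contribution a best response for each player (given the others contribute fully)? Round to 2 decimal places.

Given the others contribute fully, the best deviation is to contribute 0 (any partial contribution still incurs the fine and gives up units whose private return 0.78 is below 1).
Deviating from 27 to 0 saves 27 credits but forfeits the deviator's share of the drop in the common-amenities fund: 0.78 × 27 = 21.06.
So the deviation gain is 27 − 21.06 = 5.94, and the fine must be at least 5.94 credits to wipe it out.

5.94 credits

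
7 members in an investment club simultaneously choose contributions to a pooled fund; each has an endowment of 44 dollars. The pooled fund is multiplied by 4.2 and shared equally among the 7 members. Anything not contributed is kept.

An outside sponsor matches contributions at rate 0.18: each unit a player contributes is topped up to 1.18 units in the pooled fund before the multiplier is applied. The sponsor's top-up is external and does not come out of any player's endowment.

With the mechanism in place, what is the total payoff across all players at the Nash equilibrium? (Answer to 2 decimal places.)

308.00 dollars

The effective private return is 4.2 × 1.18 / 7 = 0.7080, which is still under 1, so the mechanism doesn't change anyone's dominant strategy: zero contribution.
Everyone keeps their endowment and the group total is 7 × 44 = 308.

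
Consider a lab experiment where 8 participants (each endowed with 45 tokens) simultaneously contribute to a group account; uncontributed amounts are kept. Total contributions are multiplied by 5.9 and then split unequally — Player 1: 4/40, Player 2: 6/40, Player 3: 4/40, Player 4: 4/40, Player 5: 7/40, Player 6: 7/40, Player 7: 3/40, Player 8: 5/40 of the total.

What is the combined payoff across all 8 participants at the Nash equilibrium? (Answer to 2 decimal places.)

801.00 tokens

For player j, contributing a unit is worthwhile iff 5.9 × (j's share) ≥ 1, i.e. iff j's share is at least 0.1695.
Player 5 and Player 6 clear that bar, contributing 45 each; the remaining 6 contribute 0. Total contributed: 90.
The group account pays out 5.9 × 90 = 531.00 in total (split across the unequal shares, but the aggregate is all that matters for the group sum).
The 6 free-riders keep 45 each, adding 270. Group total = 270 + 531.00 = 801.00.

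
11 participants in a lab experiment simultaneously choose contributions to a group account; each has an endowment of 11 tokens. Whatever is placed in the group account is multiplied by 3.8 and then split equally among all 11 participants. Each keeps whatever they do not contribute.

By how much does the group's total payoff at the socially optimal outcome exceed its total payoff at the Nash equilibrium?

Each contributed unit returns 3.8/11 = 0.3455 to its contributor — below 1 — so contributing 0 is dominant for every player. At the Nash equilibrium everyone keeps their 11, and the group total is 11 × 11 = 121.
Each contributed unit returns 3.800 to the group as a whole (0.3455 to each of 11 players), which exceeds 1, so the social optimum is full contribution: group total = 3.800 × 121 = 459.80.
Efficiency loss = 459.80 − 121 = 338.80.

338.80 tokens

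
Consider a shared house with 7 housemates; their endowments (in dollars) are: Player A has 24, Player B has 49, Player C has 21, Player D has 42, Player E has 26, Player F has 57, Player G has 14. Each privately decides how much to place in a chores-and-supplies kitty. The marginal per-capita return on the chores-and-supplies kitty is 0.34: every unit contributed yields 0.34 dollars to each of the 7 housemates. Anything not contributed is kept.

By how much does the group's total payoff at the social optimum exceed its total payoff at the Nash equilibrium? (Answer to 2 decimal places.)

The private return per contributed unit is 0.34 < 1 for everyone, so the Nash equilibrium is zero contribution and the group total is Σ E_j = 24 + 49 + 21 + 42 + 26 + 57 + 14 = 233.
Each contributed unit returns 2.380 to the group, so the social optimum is full contribution by everyone: group total = 2.380 × 233 = 554.54.
Efficiency loss = (2.380 − 1) × 233 = 321.54.

321.54 dollars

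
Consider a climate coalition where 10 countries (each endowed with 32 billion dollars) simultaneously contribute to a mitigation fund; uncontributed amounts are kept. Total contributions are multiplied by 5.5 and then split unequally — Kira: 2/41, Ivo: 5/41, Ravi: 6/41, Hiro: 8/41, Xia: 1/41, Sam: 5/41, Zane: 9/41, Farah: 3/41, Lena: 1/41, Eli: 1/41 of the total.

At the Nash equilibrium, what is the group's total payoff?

608.00 billion dollars

Each unit j contributes comes back to j as 5.5 × (j's share), so j prefers to contribute only if that share exceeds 1/5.5 = 0.1818; otherwise keeping the unit dominates.
The shares above 0.1818 belong to Hiro and Zane, contributing 32 each; the remaining 8 contribute 0. Total contributed: 64.
The mitigation fund pays out 5.5 × 64 = 352.00 in total (split across the unequal shares, but the aggregate is all that matters for the group sum).
The 8 free-riders keep 32 each, adding 256. Group total = 256 + 352.00 = 608.00.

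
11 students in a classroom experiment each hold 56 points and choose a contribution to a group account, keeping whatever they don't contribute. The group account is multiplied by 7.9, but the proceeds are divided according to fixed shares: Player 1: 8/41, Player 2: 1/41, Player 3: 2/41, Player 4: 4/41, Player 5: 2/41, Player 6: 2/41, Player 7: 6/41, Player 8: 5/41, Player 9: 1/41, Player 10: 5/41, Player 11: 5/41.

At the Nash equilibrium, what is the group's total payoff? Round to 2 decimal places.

A player with share s gets back 7.9·s per unit contributed, so full contribution is dominant for anyone with s > 1/7.9 = 0.1266 and zero contribution is dominant for anyone below.
The shares above 0.1266 belong to Player 1 and Player 7, contributing 56 each; the remaining 9 contribute 0. Total contributed: 112.
The group account pays out 7.9 × 112 = 884.80 in total (split across the unequal shares, but the aggregate is all that matters for the group sum).
The 9 free-riders keep 56 each, adding 504. Group total = 504 + 884.80 = 1388.80.

1388.80 points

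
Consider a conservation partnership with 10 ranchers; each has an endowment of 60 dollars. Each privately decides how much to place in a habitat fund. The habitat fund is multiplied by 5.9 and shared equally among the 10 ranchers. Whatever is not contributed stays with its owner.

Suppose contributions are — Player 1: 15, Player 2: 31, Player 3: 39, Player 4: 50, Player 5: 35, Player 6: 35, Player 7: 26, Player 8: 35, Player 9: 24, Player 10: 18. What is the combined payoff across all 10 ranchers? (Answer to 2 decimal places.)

2109.20 dollars

Total contributed: 15 + 31 + 39 + 50 + 35 + 35 + 26 + 35 + 24 + 18 = 308; total kept: 10 × 60 − 308 = 292.
The habitat fund pays out 5.9 × 308 = 1817.20 in aggregate.
Group total = 292 + 1817.20 = 2109.20.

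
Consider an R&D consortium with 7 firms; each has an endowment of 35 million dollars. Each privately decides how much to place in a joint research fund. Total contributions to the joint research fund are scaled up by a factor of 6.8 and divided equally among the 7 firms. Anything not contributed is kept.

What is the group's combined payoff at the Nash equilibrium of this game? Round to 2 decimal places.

245.00 million dollars

Each contributed unit returns 6.8/7 = 0.9714 to its contributor — below 1 — so contributing 0 is dominant for every player. At the Nash equilibrium everyone keeps their 35, and the group total is 7 × 35 = 245.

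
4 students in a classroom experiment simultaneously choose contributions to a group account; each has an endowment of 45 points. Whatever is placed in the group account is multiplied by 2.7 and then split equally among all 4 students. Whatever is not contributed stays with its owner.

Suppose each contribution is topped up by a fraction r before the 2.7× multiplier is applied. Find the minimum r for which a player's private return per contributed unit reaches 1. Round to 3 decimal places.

0.481

With matching at rate r, one contributed unit becomes (1 + r) in the group account and returns 2.7 × (1 + r) / 4 to the contributor.
Setting this equal to 1: 1 + r = 4/2.7 = 1.4815.
So the minimum matching rate is r = 1.4815 − 1 = 0.481.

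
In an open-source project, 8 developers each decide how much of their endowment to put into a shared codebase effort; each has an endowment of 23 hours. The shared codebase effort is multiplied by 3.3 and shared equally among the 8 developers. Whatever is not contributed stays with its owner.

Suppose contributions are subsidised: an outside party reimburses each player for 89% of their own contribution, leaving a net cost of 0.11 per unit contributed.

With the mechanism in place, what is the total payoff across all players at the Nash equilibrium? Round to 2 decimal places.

770.96 hours

With the mechanism, a contributed unit returns (3.3/8) / 0.11 = 3.7500 per unit of net cost to the contributor — now above 1 — so contributing fully is weakly dominant for every player.
So the Nash equilibrium is full contribution by all 8; the group earns 8 × (23 × 0.89 + 3.3 × 23) = 770.96.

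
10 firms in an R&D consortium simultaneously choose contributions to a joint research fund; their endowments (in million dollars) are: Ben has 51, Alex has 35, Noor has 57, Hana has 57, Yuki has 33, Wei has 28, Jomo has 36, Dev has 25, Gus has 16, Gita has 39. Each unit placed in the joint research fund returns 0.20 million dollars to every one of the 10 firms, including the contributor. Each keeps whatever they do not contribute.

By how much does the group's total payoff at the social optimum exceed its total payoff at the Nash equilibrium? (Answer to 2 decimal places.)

The private return per contributed unit is 0.20 < 1 for everyone, so the Nash equilibrium is zero contribution and the group total is Σ E_j = 51 + 35 + 57 + 57 + 33 + 28 + 36 + 25 + 16 + 39 = 377.
Each contributed unit returns 2.000 to the group, so the social optimum is full contribution by everyone: group total = 2.000 × 377 = 754.00.
Efficiency loss = (2.000 − 1) × 377 = 377.00.

377.00 million dollars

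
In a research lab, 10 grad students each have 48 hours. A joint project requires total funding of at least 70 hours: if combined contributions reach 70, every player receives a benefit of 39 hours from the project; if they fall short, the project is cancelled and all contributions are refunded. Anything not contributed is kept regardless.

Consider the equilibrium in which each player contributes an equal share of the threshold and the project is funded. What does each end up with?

80 hours

Equal share of the threshold: 70/10 = 7.
At this profile no one gains by cutting their contribution: any cut drops the total below 70, the project is cancelled, contributions are refunded, and the deviator ends with 48, which is less than 48 − 7 + 39 = 80. Contributing more than 7 just wastes the excess. So contributing exactly 7 is a best response.
Each player's payoff: 48 − 7 + 39 = 80.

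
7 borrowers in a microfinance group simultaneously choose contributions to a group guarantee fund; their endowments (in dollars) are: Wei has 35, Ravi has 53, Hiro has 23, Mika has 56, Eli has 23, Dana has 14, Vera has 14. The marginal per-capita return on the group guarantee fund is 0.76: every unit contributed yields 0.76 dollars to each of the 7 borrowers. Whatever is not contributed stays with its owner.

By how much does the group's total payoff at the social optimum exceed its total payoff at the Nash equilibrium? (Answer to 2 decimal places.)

941.76 dollars

The private return per contributed unit is 0.76 < 1 for everyone, so the Nash equilibrium is zero contribution and the group total is Σ E_j = 35 + 53 + 23 + 56 + 23 + 14 + 14 = 218.
Each contributed unit returns 5.320 to the group, so the social optimum is full contribution by everyone: group total = 5.320 × 218 = 1159.76.
Efficiency loss = (5.320 − 1) × 218 = 941.76.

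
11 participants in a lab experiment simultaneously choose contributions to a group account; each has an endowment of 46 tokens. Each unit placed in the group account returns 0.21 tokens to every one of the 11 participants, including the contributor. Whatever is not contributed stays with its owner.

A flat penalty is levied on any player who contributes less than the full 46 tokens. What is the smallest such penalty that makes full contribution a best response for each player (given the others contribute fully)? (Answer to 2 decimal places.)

Given the others contribute fully, the best deviation is to contribute 0 (any partial contribution still incurs the fine and gives up units whose private return 0.21 is below 1).
Deviating from 46 to 0 saves 46 tokens but forfeits the deviator's share of the drop in the group account: 0.21 × 46 = 9.66.
So the deviation gain is 46 − 9.66 = 36.34, and the fine must be at least 36.34 tokens to wipe it out.

36.34 tokens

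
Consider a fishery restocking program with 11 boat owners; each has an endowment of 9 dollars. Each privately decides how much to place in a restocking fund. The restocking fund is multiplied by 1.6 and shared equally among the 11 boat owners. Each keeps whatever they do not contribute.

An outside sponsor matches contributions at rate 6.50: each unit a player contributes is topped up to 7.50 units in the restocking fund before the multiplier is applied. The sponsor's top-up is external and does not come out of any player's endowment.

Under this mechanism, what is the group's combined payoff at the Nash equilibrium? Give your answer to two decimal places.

1188.00 dollars

With the mechanism, a contributed unit returns 1.6 × 7.50 / 11 = 1.0909 per unit of net cost to the contributor — now above 1 — so contributing fully is weakly dominant for every player.
So the Nash equilibrium is full contribution by all 11; the group earns 1.6 × 7.50 × 99 = 1188.00.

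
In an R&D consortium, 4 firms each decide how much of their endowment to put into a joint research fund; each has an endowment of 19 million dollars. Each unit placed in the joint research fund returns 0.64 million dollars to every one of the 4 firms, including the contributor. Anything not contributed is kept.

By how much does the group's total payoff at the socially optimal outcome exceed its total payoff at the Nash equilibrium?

The private return per contributed unit is 0.64 < 1, so contributing 0 is dominant for every player. At the Nash equilibrium everyone keeps their 19, and the group total is 4 × 19 = 76.
Each contributed unit returns 2.560 to the group as a whole (0.64 to each of 4 players), which exceeds 1, so the social optimum is full contribution: group total = 2.560 × 76 = 194.56.
Efficiency loss = 194.56 − 76 = 118.56.

118.56 million dollars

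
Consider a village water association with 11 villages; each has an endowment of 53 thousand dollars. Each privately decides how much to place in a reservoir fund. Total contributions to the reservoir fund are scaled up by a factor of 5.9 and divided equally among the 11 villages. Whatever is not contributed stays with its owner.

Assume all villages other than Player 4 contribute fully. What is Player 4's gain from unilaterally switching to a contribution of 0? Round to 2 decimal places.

24.57 thousand dollars

Switching from a contribution of 53 to 0 lets Player 4 keep an extra 53 thousand dollars, but lowers the reservoir fund by 53, which costs Player 4 their own share of that drop: 5.9/11 × 53 = 28.43.
Net gain = 53 − 28.43 = 24.57. The private return per contributed unit (0.5364) is below 1, so free-riding is indeed the best response regardless of what the others do.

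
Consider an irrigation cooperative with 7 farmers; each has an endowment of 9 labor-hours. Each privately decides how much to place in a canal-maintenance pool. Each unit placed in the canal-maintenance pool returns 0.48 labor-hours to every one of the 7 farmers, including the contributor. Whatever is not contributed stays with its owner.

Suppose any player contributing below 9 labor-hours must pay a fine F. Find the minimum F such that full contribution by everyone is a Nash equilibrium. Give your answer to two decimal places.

Given the others contribute fully, the best deviation is to contribute 0 (any partial contribution still incurs the fine and gives up units whose private return 0.48 is below 1).
Deviating from 9 to 0 saves 9 labor-hours but forfeits the deviator's share of the drop in the canal-maintenance pool: 0.48 × 9 = 4.32.
So the deviation gain is 9 − 4.32 = 4.68, and the fine must be at least 4.68 labor-hours to wipe it out.

4.68 labor-hours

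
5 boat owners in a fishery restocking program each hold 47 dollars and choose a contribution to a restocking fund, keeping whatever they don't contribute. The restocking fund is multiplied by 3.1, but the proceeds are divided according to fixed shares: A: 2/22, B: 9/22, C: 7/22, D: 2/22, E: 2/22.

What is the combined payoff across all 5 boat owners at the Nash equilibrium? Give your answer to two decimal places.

333.70 dollars

Each unit j contributes comes back to j as 3.1 × (j's share), so j prefers to contribute only if that share exceeds 1/3.1 = 0.3226; otherwise keeping the unit dominates.
Only B (9/22) clears that bar, contributing 47; the remaining 4 contribute 0. Total contributed: 47.
The restocking fund pays out 3.1 × 47 = 145.70 in total (split across the unequal shares, but the aggregate is all that matters for the group sum).
The 4 free-riders keep 47 each, adding 188. Group total = 188 + 145.70 = 333.70.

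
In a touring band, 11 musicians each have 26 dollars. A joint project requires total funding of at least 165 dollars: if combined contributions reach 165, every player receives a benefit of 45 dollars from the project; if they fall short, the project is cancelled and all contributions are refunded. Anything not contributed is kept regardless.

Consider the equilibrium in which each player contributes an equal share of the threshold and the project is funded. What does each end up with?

56 dollars

Equal share of the threshold: 165/11 = 15.
At this profile no one gains by cutting their contribution: any cut drops the total below 165, the project is cancelled, contributions are refunded, and the deviator ends with 26, which is less than 26 − 15 + 45 = 56. Contributing more than 15 just wastes the excess. So contributing exactly 15 is a best response.
Each player's payoff: 26 − 15 + 45 = 56.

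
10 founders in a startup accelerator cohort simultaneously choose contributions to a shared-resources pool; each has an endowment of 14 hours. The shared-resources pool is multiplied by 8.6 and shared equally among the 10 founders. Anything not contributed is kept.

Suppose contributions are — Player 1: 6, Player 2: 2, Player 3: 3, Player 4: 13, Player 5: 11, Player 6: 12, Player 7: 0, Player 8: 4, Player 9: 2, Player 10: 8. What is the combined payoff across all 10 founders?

603.60 hours

Total contributed: 6 + 2 + 3 + 13 + 11 + 12 + 0 + 4 + 2 + 8 = 61; total kept: 10 × 14 − 61 = 79.
The shared-resources pool pays out 8.6 × 61 = 524.60 in aggregate.
Group total = 79 + 524.60 = 603.60.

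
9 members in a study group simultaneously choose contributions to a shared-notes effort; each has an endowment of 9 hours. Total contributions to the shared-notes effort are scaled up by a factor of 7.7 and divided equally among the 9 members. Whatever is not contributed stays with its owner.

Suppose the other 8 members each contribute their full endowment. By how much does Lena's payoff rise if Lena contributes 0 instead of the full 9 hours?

1.30 hours

Switching from a contribution of 9 to 0 lets Lena keep an extra 9 hours, but lowers the shared-notes effort by 9, which costs Lena their own share of that drop: 7.7/9 × 9 = 7.70.
Net gain = 9 − 7.70 = 1.30. The private return per contributed unit (0.8556) is below 1, so free-riding is indeed the best response regardless of what the others do.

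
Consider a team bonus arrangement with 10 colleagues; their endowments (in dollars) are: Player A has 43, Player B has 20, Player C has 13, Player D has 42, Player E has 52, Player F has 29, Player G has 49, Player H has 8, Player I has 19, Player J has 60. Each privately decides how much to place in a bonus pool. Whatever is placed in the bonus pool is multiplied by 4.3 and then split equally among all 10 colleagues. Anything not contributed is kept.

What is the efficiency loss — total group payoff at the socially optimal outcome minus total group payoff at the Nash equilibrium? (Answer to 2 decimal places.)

The private return per contributed unit is 4.3/10 = 0.4300 < 1 for every player regardless of endowment, so the Nash equilibrium is zero contribution and the group total is Σ E_j = 43 + 20 + 13 + 42 + 52 + 29 + 49 + 8 + 19 + 60 = 335.
Each contributed unit returns 4.300 to the group, so the social optimum is full contribution by everyone: group total = 4.300 × 335 = 1440.50.
Efficiency loss = (4.300 − 1) × 335 = 1105.50.

1105.50 dollars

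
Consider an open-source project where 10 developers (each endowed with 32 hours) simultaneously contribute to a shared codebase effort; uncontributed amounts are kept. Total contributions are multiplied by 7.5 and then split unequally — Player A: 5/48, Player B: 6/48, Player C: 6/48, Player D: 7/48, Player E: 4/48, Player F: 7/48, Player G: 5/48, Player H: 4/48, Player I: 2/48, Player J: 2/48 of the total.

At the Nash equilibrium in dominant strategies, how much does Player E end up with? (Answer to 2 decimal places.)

A player with share s gets back 7.5·s per unit contributed, so full contribution is dominant for anyone with s > 1/7.5 = 0.1333 and zero contribution is dominant for anyone below.
Player D and Player F are above the threshold, contributing 32 each; the remaining 8 contribute 0. Total contributed: 64.
Player E keeps 32 and receives 7.5 × 64 × 4/48 = 40.00 from the shared codebase effort, for a payoff of 72.00.

72.00 hours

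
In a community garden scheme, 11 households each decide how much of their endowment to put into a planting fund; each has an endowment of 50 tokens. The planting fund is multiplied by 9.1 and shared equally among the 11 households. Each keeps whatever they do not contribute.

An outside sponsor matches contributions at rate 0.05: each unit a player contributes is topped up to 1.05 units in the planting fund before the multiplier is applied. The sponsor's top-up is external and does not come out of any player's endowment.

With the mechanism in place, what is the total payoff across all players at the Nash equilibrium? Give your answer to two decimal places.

550.00 tokens

With the mechanism, a contributed unit returns 9.1 × 1.05 / 11 = 0.8686 per unit of net cost — still below 1 — so contributing 0 remains dominant for every player.
At the Nash equilibrium no one contributes; group total payoff = 11 × 50 = 550.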